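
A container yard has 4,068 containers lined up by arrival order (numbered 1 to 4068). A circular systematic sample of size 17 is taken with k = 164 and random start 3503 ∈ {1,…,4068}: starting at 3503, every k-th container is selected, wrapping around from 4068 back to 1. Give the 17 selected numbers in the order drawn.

3503, 3667, 3831, 3995, 91, 255, 419, 583, 747, 911, 1075, 1239, 1403, 1567, 1731, 1895, 2059

Selection 1: 3503
Selection 2: 3503 + 164 = 3667
Selection 3: 3667 + 164 = 3831
Selection 4: 3831 + 164 = 3995
Selection 5: 3995 + 164 = 4159 → 4159 − 4068 = 91
Selection 6: 91 + 164 = 255
Selection 7: 255 + 164 = 419
Selection 8: 419 + 164 = 583
Selection 9: 583 + 164 = 747
Selection 10: 747 + 164 = 911
Selection 11: 911 + 164 = 1075
Selection 12: 1075 + 164 = 1239
Selection 13: 1239 + 164 = 1403
Selection 14: 1403 + 164 = 1567
Selection 15: 1567 + 164 = 1731
Selection 16: 1731 + 164 = 1895
Selection 17: 1895 + 164 = 2059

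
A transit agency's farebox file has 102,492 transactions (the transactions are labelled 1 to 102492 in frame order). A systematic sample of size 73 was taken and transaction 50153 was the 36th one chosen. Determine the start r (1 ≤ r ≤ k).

1013

k = 102492/73 = 1404
r = 50153 − (36−1)×1404 = 50153 − 49140 = 1013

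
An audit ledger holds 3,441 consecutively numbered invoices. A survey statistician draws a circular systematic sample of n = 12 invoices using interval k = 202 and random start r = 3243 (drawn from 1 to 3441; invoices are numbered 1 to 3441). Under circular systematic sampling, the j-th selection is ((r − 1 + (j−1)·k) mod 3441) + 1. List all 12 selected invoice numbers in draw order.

3243, 4, 206, 408, 610, 812, 1014, 1216, 1418, 1620, 1822, 2024

Selection 1: 3243
Selection 2: 3243 + 202 = 3445 → 3445 − 3441 = 4
Selection 3: 4 + 202 = 206
Selection 4: 206 + 202 = 408
Selection 5: 408 + 202 = 610
Selection 6: 610 + 202 = 812
Selection 7: 812 + 202 = 1014
Selection 8: 1014 + 202 = 1216
Selection 9: 1216 + 202 = 1418
Selection 10: 1418 + 202 = 1620
Selection 11: 1620 + 202 = 1822
Selection 12: 1822 + 202 = 2024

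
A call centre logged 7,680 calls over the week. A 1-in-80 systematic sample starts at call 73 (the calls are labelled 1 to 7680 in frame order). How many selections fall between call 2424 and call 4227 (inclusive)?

k = 80
First selection ≥ 2424: 73 + ⌈(2424−73)/80⌉·80 = 73 + 30×80 = 2473
Last selection ≤ 4227: 73 + ⌊(4227−73)/80⌋·80 = 73 + 51×80 = 4153
Count = 51 − 30 + 1 = 22

22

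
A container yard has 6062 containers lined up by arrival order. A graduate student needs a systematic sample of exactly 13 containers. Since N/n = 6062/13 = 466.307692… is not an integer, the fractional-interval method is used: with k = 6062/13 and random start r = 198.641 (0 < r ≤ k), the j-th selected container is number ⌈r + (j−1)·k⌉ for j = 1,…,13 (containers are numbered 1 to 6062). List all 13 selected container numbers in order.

199, 665, 1132, 1598, 2064, 2531, 2997, 3463, 3930, 4396, 4862, 5329, 5795

j=1: r + 0k = 198.641 → ⌈·⌉ = 199
j=2: r + 1k = 664.948692… → ⌈·⌉ = 665
j=3: r + 2k = 1131.256384… → ⌈·⌉ = 1132
j=4: r + 3k = 1597.564076… → ⌈·⌉ = 1598
j=5: r + 4k = 2063.871769… → ⌈·⌉ = 2064
j=6: r + 5k = 2530.179461… → ⌈·⌉ = 2531
j=7: r + 6k = 2996.487153… → ⌈·⌉ = 2997
j=8: r + 7k = 3462.794846… → ⌈·⌉ = 3463
j=9: r + 8k = 3929.102538… → ⌈·⌉ = 3930
j=10: r + 9k = 4395.410230… → ⌈·⌉ = 4396
j=11: r + 10k = 4861.717923… → ⌈·⌉ = 4862
j=12: r + 11k = 5328.025615… → ⌈·⌉ = 5329
j=13: r + 12k = 5794.333307… → ⌈·⌉ = 5795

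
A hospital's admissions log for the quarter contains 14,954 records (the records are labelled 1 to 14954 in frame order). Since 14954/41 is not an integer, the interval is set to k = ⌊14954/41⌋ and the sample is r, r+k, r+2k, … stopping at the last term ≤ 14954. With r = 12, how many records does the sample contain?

42

k = ⌊14954/41⌋ = 364
Achieved size = ⌊(14954 − 12)/364⌋ + 1 = ⌊14942/364⌋ + 1 = 41 + 1 = 42
(last selection: 12 + 41×364 = 14936 ≤ 14954; next would be 15300 > 14954)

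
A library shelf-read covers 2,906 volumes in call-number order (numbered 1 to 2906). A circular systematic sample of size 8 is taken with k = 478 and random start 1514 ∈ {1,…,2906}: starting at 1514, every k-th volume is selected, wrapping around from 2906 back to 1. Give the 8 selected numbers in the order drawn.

Selection 1: 1514
Selection 2: 1514 + 478 = 1992
Selection 3: 1992 + 478 = 2470
Selection 4: 2470 + 478 = 2948 → 2948 − 2906 = 42
Selection 5: 42 + 478 = 520
Selection 6: 520 + 478 = 998
Selection 7: 998 + 478 = 1476
Selection 8: 1476 + 478 = 1954

1514, 1992, 2470, 42, 520, 998, 1476, 1954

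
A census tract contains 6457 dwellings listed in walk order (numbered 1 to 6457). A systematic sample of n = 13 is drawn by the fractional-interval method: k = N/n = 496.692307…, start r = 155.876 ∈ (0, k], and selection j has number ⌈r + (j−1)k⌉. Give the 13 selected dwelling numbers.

j=1: r + 0k = 155.876 → ⌈·⌉ = 156
j=2: r + 1k = 652.568307… → ⌈·⌉ = 653
j=3: r + 2k = 1149.260615… → ⌈·⌉ = 1150
j=4: r + 3k = 1645.952923… → ⌈·⌉ = 1646
j=5: r + 4k = 2142.645230… → ⌈·⌉ = 2143
j=6: r + 5k = 2639.337538… → ⌈·⌉ = 2640
j=7: r + 6k = 3136.029846… → ⌈·⌉ = 3137
j=8: r + 7k = 3632.722153… → ⌈·⌉ = 3633
j=9: r + 8k = 4129.414461… → ⌈·⌉ = 4130
j=10: r + 9k = 4626.106769… → ⌈·⌉ = 4627
j=11: r + 10k = 5122.799076… → ⌈·⌉ = 5123
j=12: r + 11k = 5619.491384… → ⌈·⌉ = 5620
j=13: r + 12k = 6116.183692… → ⌈·⌉ = 6117

156, 653, 1150, 1646, 2143, 2640, 3137, 3633, 4130, 4627, 5123, 5620, 6117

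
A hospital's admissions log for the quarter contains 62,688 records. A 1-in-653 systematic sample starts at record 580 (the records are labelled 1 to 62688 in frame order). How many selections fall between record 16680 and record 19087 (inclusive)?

k = 653
First selection ≥ 16680: 580 + ⌈(16680−580)/653⌉·653 = 580 + 25×653 = 16905
Last selection ≤ 19087: 580 + ⌊(19087−580)/653⌋·653 = 580 + 28×653 = 18864
Count = 28 − 25 + 1 = 4

4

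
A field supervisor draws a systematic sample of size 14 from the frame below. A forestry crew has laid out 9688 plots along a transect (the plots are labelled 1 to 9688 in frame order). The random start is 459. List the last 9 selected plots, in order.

3919, 4611, 5303, 5995, 6687, 7379, 8071, 8763, 9455

k = N/n = 9688/14 = 692
6th selection = 459 + 5×692 = 3919
7th: 3919 + 692 = 4611
8th: 4611 + 692 = 5303
9th: 5303 + 692 = 5995
10th: 5995 + 692 = 6687
11th: 6687 + 692 = 7379
12th: 7379 + 692 = 8071
13th: 8071 + 692 = 8763
14th: 8763 + 692 = 9455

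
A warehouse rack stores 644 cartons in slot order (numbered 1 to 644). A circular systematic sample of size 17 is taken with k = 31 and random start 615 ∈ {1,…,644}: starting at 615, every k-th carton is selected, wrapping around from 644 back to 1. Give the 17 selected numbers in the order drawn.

615, 2, 33, 64, 95, 126, 157, 188, 219, 250, 281, 312, 343, 374, 405, 436, 467

Selection 1: 615
Selection 2: 615 + 31 = 646 → 646 − 644 = 2
Selection 3: 2 + 31 = 33
Selection 4: 33 + 31 = 64
Selection 5: 64 + 31 = 95
Selection 6: 95 + 31 = 126
Selection 7: 126 + 31 = 157
Selection 8: 157 + 31 = 188
Selection 9: 188 + 31 = 219
Selection 10: 219 + 31 = 250
Selection 11: 250 + 31 = 281
Selection 12: 281 + 31 = 312
Selection 13: 312 + 31 = 343
Selection 14: 343 + 31 = 374
Selection 15: 374 + 31 = 405
Selection 16: 405 + 31 = 436
Selection 17: 436 + 31 = 467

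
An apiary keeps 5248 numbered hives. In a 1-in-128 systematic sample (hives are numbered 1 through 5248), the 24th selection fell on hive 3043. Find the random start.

99

k = 128
r = 3043 − (24−1)×128 = 3043 − 2944 = 99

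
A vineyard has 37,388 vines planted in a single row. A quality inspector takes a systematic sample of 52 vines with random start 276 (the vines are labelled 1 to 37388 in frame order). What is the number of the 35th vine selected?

k = 37388/52 = 719
35th selection = r + (35−1)·k = 276 + 34×719 = 276 + 24446 = 24722

24722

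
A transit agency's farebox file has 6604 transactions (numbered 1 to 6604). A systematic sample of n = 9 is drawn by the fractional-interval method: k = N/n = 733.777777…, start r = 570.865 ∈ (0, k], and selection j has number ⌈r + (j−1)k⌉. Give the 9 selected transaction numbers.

571, 1305, 2039, 2773, 3506, 4240, 4974, 5708, 6442

j=1: r + 0k = 570.865 → ⌈·⌉ = 571
j=2: r + 1k = 1304.642777… → ⌈·⌉ = 1305
j=3: r + 2k = 2038.420555… → ⌈·⌉ = 2039
j=4: r + 3k = 2772.198333… → ⌈·⌉ = 2773
j=5: r + 4k = 3505.976111… → ⌈·⌉ = 3506
j=6: r + 5k = 4239.753888… → ⌈·⌉ = 4240
j=7: r + 6k = 4973.531666… → ⌈·⌉ = 4974
j=8: r + 7k = 5707.309444… → ⌈·⌉ = 5708
j=9: r + 8k = 6441.087222… → ⌈·⌉ = 6442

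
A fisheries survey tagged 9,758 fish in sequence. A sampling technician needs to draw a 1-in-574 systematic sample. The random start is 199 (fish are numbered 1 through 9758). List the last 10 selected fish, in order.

8th selection = 199 + 7×574 = 4217
9th: 4217 + 574 = 4791
10th: 4791 + 574 = 5365
11th: 5365 + 574 = 5939
12th: 5939 + 574 = 6513
13th: 6513 + 574 = 7087
14th: 7087 + 574 = 7661
15th: 7661 + 574 = 8235
16th: 8235 + 574 = 8809
17th: 8809 + 574 = 9383

4217, 4791, 5365, 5939, 6513, 7087, 7661, 8235, 8809, 9383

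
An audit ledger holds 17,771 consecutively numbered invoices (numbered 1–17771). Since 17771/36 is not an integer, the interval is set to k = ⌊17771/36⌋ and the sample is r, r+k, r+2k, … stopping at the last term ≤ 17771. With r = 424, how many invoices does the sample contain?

36

k = ⌊17771/36⌋ = 493
Achieved size = ⌊(17771 − 424)/493⌋ + 1 = ⌊17347/493⌋ + 1 = 35 + 1 = 36
(last selection: 424 + 35×493 = 17679 ≤ 17771; next would be 18172 > 17771)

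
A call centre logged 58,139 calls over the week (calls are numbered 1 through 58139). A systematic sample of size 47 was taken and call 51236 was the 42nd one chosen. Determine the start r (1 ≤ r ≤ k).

519

k = 58139/47 = 1237
r = 51236 − (42−1)×1237 = 51236 − 50717 = 519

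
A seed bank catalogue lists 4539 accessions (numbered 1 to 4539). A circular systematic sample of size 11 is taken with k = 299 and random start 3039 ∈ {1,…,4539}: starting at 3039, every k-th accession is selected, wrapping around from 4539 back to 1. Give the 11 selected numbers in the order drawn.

Selection 1: 3039
Selection 2: 3039 + 299 = 3338
Selection 3: 3338 + 299 = 3637
Selection 4: 3637 + 299 = 3936
Selection 5: 3936 + 299 = 4235
Selection 6: 4235 + 299 = 4534
Selection 7: 4534 + 299 = 4833 → 4833 − 4539 = 294
Selection 8: 294 + 299 = 593
Selection 9: 593 + 299 = 892
Selection 10: 892 + 299 = 1191
Selection 11: 1191 + 299 = 1490

3039, 3338, 3637, 3936, 4235, 4534, 294, 593, 892, 1191, 1490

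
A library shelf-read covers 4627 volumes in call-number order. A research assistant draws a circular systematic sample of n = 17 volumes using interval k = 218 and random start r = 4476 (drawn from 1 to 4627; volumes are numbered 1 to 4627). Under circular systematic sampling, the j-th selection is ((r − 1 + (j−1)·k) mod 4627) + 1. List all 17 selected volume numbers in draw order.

Selection 1: 4476
Selection 2: 4476 + 218 = 4694 → 4694 − 4627 = 67
Selection 3: 67 + 218 = 285
Selection 4: 285 + 218 = 503
Selection 5: 503 + 218 = 721
Selection 6: 721 + 218 = 939
Selection 7: 939 + 218 = 1157
Selection 8: 1157 + 218 = 1375
Selection 9: 1375 + 218 = 1593
Selection 10: 1593 + 218 = 1811
Selection 11: 1811 + 218 = 2029
Selection 12: 2029 + 218 = 2247
Selection 13: 2247 + 218 = 2465
Selection 14: 2465 + 218 = 2683
Selection 15: 2683 + 218 = 2901
Selection 16: 2901 + 218 = 3119
Selection 17: 3119 + 218 = 3337

4476, 67, 285, 503, 721, 939, 1157, 1375, 1593, 1811, 2029, 2247, 2465, 2683, 2901, 3119, 3337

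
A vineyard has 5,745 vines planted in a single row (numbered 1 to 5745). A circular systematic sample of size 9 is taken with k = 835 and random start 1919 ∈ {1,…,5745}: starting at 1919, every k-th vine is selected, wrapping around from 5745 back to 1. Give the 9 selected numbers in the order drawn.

Selection 1: 1919
Selection 2: 1919 + 835 = 2754
Selection 3: 2754 + 835 = 3589
Selection 4: 3589 + 835 = 4424
Selection 5: 4424 + 835 = 5259
Selection 6: 5259 + 835 = 6094 → 6094 − 5745 = 349
Selection 7: 349 + 835 = 1184
Selection 8: 1184 + 835 = 2019
Selection 9: 2019 + 835 = 2854

1919, 2754, 3589, 4424, 5259, 349, 1184, 2019, 2854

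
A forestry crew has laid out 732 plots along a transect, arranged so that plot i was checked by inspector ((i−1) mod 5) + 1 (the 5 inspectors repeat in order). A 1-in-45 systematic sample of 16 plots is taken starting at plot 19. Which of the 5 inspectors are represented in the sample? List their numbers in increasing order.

4

Consecutive selections differ by k = 45, so their inspector numbers differ by 45 mod 5 = 0.
gcd(45, 5) = 5, so the sample visits 5/5 = 1 distinct residues mod 5.
Start 19 is inspector 4; the inspectors hit are 4.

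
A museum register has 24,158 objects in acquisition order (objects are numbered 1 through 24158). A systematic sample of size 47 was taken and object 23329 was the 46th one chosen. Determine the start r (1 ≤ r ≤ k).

k = 24158/47 = 514
r = 23329 − (46−1)×514 = 23329 − 23130 = 199

199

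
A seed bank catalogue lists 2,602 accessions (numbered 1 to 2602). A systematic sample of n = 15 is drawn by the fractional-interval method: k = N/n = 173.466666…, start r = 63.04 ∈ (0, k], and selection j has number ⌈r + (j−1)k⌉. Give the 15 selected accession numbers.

64, 237, 410, 584, 757, 931, 1104, 1278, 1451, 1625, 1798, 1972, 2145, 2319, 2492

j=1: r + 0k = 63.04 → ⌈·⌉ = 64
j=2: r + 1k = 236.506666… → ⌈·⌉ = 237
j=3: r + 2k = 409.973333… → ⌈·⌉ = 410
j=4: r + 3k = 583.44 → ⌈·⌉ = 584
j=5: r + 4k = 756.906666… → ⌈·⌉ = 757
j=6: r + 5k = 930.373333… → ⌈·⌉ = 931
j=7: r + 6k = 1103.84 → ⌈·⌉ = 1104
j=8: r + 7k = 1277.306666… → ⌈·⌉ = 1278
j=9: r + 8k = 1450.773333… → ⌈·⌉ = 1451
j=10: r + 9k = 1624.24 → ⌈·⌉ = 1625
j=11: r + 10k = 1797.706666… → ⌈·⌉ = 1798
j=12: r + 11k = 1971.173333… → ⌈·⌉ = 1972
j=13: r + 12k = 2144.64 → ⌈·⌉ = 2145
j=14: r + 13k = 2318.106666… → ⌈·⌉ = 2319
j=15: r + 14k = 2491.573333… → ⌈·⌉ = 2492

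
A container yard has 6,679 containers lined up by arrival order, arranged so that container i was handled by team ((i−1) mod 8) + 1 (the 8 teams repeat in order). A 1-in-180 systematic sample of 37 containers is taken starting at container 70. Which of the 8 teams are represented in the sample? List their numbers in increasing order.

2, 6

Consecutive selections differ by k = 180, so their team numbers differ by 180 mod 8 = 4.
gcd(180, 8) = 4, so the sample visits 8/4 = 2 distinct residues mod 8.
Start 70 is team 6; the teams hit are 2, 6.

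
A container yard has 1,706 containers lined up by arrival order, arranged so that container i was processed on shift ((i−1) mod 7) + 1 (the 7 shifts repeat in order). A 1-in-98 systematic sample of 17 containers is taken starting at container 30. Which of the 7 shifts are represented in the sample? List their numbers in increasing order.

Consecutive selections differ by k = 98, so their shift numbers differ by 98 mod 7 = 0.
gcd(98, 7) = 7, so the sample visits 7/7 = 1 distinct residues mod 7.
Start 30 is shift 2; the shifts hit are 2.

2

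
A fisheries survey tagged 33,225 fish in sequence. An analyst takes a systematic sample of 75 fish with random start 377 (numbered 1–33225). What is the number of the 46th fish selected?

20312

k = 33225/75 = 443
46th selection = r + (46−1)·k = 377 + 45×443 = 377 + 19935 = 20312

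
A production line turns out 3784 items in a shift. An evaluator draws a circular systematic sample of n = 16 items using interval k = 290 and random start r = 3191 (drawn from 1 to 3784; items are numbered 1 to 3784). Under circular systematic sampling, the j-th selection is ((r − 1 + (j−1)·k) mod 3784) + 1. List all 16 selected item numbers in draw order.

3191, 3481, 3771, 277, 567, 857, 1147, 1437, 1727, 2017, 2307, 2597, 2887, 3177, 3467, 3757

Selection 1: 3191
Selection 2: 3191 + 290 = 3481
Selection 3: 3481 + 290 = 3771
Selection 4: 3771 + 290 = 4061 → 4061 − 3784 = 277
Selection 5: 277 + 290 = 567
Selection 6: 567 + 290 = 857
Selection 7: 857 + 290 = 1147
Selection 8: 1147 + 290 = 1437
Selection 9: 1437 + 290 = 1727
Selection 10: 1727 + 290 = 2017
Selection 11: 2017 + 290 = 2307
Selection 12: 2307 + 290 = 2597
Selection 13: 2597 + 290 = 2887
Selection 14: 2887 + 290 = 3177
Selection 15: 3177 + 290 = 3467
Selection 16: 3467 + 290 = 3757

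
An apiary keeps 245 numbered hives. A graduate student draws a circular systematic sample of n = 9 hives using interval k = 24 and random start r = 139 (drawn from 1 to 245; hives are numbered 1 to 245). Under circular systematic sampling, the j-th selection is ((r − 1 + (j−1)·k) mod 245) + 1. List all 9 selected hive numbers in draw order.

139, 163, 187, 211, 235, 14, 38, 62, 86

Selection 1: 139
Selection 2: 139 + 24 = 163
Selection 3: 163 + 24 = 187
Selection 4: 187 + 24 = 211
Selection 5: 211 + 24 = 235
Selection 6: 235 + 24 = 259 → 259 − 245 = 14
Selection 7: 14 + 24 = 38
Selection 8: 38 + 24 = 62
Selection 9: 62 + 24 = 86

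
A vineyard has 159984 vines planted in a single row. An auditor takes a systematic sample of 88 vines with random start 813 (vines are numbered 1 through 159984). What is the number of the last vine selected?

k = 159984/88 = 1818
88th selection = r + (88−1)·k = 813 + 87×1818 = 813 + 158166 = 158979

158979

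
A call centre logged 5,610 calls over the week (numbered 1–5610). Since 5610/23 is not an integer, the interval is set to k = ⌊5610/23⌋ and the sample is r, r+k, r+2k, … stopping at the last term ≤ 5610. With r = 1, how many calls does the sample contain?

24

k = ⌊5610/23⌋ = 243
Achieved size = ⌊(5610 − 1)/243⌋ + 1 = ⌊5609/243⌋ + 1 = 23 + 1 = 24
(last selection: 1 + 23×243 = 5590 ≤ 5610; next would be 5833 > 5610)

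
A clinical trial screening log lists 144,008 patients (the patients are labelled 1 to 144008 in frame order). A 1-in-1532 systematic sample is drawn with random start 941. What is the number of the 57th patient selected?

86733

k = 1532
57th selection = r + (57−1)·k = 941 + 56×1532 = 941 + 85792 = 86733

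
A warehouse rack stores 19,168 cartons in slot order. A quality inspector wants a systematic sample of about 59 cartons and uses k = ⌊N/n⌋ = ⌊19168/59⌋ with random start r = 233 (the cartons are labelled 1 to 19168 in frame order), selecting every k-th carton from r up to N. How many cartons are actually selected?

59

k = ⌊19168/59⌋ = 324
Achieved size = ⌊(19168 − 233)/324⌋ + 1 = ⌊18935/324⌋ + 1 = 58 + 1 = 59
(last selection: 233 + 58×324 = 19025 ≤ 19168; next would be 19349 > 19168)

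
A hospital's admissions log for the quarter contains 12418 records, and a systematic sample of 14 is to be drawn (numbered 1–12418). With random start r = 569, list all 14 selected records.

569, 1456, 2343, 3230, 4117, 5004, 5891, 6778, 7665, 8552, 9439, 10326, 11213, 12100

k = N/n = 12418/14 = 887
record 1: 569
record 2: 569 + 887 = 1456
record 3: 1456 + 887 = 2343
record 4: 2343 + 887 = 3230
record 5: 3230 + 887 = 4117
record 6: 4117 + 887 = 5004
record 7: 5004 + 887 = 5891
record 8: 5891 + 887 = 6778
record 9: 6778 + 887 = 7665
record 10: 7665 + 887 = 8552
record 11: 8552 + 887 = 9439
record 12: 9439 + 887 = 10326
record 13: 10326 + 887 = 11213
record 14: 11213 + 887 = 12100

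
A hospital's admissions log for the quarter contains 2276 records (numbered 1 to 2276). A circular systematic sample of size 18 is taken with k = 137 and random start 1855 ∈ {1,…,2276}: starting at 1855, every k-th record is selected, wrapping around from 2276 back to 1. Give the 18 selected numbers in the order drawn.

1855, 1992, 2129, 2266, 127, 264, 401, 538, 675, 812, 949, 1086, 1223, 1360, 1497, 1634, 1771, 1908

Selection 1: 1855
Selection 2: 1855 + 137 = 1992
Selection 3: 1992 + 137 = 2129
Selection 4: 2129 + 137 = 2266
Selection 5: 2266 + 137 = 2403 → 2403 − 2276 = 127
Selection 6: 127 + 137 = 264
Selection 7: 264 + 137 = 401
Selection 8: 401 + 137 = 538
Selection 9: 538 + 137 = 675
Selection 10: 675 + 137 = 812
Selection 11: 812 + 137 = 949
Selection 12: 949 + 137 = 1086
Selection 13: 1086 + 137 = 1223
Selection 14: 1223 + 137 = 1360
Selection 15: 1360 + 137 = 1497
Selection 16: 1497 + 137 = 1634
Selection 17: 1634 + 137 = 1771
Selection 18: 1771 + 137 = 1908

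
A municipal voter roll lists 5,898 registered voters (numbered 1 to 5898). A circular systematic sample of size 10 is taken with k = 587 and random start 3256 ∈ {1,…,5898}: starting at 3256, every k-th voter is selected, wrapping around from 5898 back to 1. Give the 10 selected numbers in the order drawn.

3256, 3843, 4430, 5017, 5604, 293, 880, 1467, 2054, 2641

Selection 1: 3256
Selection 2: 3256 + 587 = 3843
Selection 3: 3843 + 587 = 4430
Selection 4: 4430 + 587 = 5017
Selection 5: 5017 + 587 = 5604
Selection 6: 5604 + 587 = 6191 → 6191 − 5898 = 293
Selection 7: 293 + 587 = 880
Selection 8: 880 + 587 = 1467
Selection 9: 1467 + 587 = 2054
Selection 10: 2054 + 587 = 2641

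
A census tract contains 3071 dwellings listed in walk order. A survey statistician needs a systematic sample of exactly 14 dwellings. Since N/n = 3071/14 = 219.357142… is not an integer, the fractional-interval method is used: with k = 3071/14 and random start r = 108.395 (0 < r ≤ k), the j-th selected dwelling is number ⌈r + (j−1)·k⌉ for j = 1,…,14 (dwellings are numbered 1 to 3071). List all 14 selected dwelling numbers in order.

109, 328, 548, 767, 986, 1206, 1425, 1644, 1864, 2083, 2302, 2522, 2741, 2961

j=1: r + 0k = 108.395 → ⌈·⌉ = 109
j=2: r + 1k = 327.752142… → ⌈·⌉ = 328
j=3: r + 2k = 547.109285… → ⌈·⌉ = 548
j=4: r + 3k = 766.466428… → ⌈·⌉ = 767
j=5: r + 4k = 985.823571… → ⌈·⌉ = 986
j=6: r + 5k = 1205.180714… → ⌈·⌉ = 1206
j=7: r + 6k = 1424.537857… → ⌈·⌉ = 1425
j=8: r + 7k = 1643.895 → ⌈·⌉ = 1644
j=9: r + 8k = 1863.252142… → ⌈·⌉ = 1864
j=10: r + 9k = 2082.609285… → ⌈·⌉ = 2083
j=11: r + 10k = 2301.966428… → ⌈·⌉ = 2302
j=12: r + 11k = 2521.323571… → ⌈·⌉ = 2522
j=13: r + 12k = 2740.680714… → ⌈·⌉ = 2741
j=14: r + 13k = 2960.037857… → ⌈·⌉ = 2961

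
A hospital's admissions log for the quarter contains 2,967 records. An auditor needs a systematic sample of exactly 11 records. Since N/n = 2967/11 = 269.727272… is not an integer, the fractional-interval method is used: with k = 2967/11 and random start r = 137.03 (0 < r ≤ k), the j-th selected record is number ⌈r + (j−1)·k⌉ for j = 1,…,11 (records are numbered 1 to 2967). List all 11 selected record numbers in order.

j=1: r + 0k = 137.03 → ⌈·⌉ = 138
j=2: r + 1k = 406.757272… → ⌈·⌉ = 407
j=3: r + 2k = 676.484545… → ⌈·⌉ = 677
j=4: r + 3k = 946.211818… → ⌈·⌉ = 947
j=5: r + 4k = 1215.939090… → ⌈·⌉ = 1216
j=6: r + 5k = 1485.666363… → ⌈·⌉ = 1486
j=7: r + 6k = 1755.393636… → ⌈·⌉ = 1756
j=8: r + 7k = 2025.120909… → ⌈·⌉ = 2026
j=9: r + 8k = 2294.848181… → ⌈·⌉ = 2295
j=10: r + 9k = 2564.575454… → ⌈·⌉ = 2565
j=11: r + 10k = 2834.302727… → ⌈·⌉ = 2835

138, 407, 677, 947, 1216, 1486, 1756, 2026, 2295, 2565, 2835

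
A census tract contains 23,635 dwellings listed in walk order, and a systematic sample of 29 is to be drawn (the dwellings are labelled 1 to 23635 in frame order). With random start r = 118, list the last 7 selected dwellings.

18048, 18863, 19678, 20493, 21308, 22123, 22938

k = N/n = 23635/29 = 815
23rd selection = 118 + 22×815 = 18048
24th: 18048 + 815 = 18863
25th: 18863 + 815 = 19678
26th: 19678 + 815 = 20493
27th: 20493 + 815 = 21308
28th: 21308 + 815 = 22123
29th: 22123 + 815 = 22938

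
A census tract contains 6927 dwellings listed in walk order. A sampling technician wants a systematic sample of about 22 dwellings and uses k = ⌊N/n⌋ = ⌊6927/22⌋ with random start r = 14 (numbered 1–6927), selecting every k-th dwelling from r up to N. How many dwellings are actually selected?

k = ⌊6927/22⌋ = 314
Achieved size = ⌊(6927 − 14)/314⌋ + 1 = ⌊6913/314⌋ + 1 = 22 + 1 = 23
(last selection: 14 + 22×314 = 6922 ≤ 6927; next would be 7236 > 6927)

23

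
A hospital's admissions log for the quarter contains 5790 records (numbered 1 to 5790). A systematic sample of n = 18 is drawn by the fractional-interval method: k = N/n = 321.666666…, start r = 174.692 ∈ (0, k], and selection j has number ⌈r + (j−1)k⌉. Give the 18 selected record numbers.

175, 497, 819, 1140, 1462, 1784, 2105, 2427, 2749, 3070, 3392, 3714, 4035, 4357, 4679, 5000, 5322, 5644

j=1: r + 0k = 174.692 → ⌈·⌉ = 175
j=2: r + 1k = 496.358666… → ⌈·⌉ = 497
j=3: r + 2k = 818.025333… → ⌈·⌉ = 819
j=4: r + 3k = 1139.692 → ⌈·⌉ = 1140
j=5: r + 4k = 1461.358666… → ⌈·⌉ = 1462
j=6: r + 5k = 1783.025333… → ⌈·⌉ = 1784
j=7: r + 6k = 2104.692 → ⌈·⌉ = 2105
j=8: r + 7k = 2426.358666… → ⌈·⌉ = 2427
j=9: r + 8k = 2748.025333… → ⌈·⌉ = 2749
j=10: r + 9k = 3069.692 → ⌈·⌉ = 3070
j=11: r + 10k = 3391.358666… → ⌈·⌉ = 3392
j=12: r + 11k = 3713.025333… → ⌈·⌉ = 3714
j=13: r + 12k = 4034.692 → ⌈·⌉ = 4035
j=14: r + 13k = 4356.358666… → ⌈·⌉ = 4357
j=15: r + 14k = 4678.025333… → ⌈·⌉ = 4679
j=16: r + 15k = 4999.692 → ⌈·⌉ = 5000
j=17: r + 16k = 5321.358666… → ⌈·⌉ = 5322
j=18: r + 17k = 5643.025333… → ⌈·⌉ = 5644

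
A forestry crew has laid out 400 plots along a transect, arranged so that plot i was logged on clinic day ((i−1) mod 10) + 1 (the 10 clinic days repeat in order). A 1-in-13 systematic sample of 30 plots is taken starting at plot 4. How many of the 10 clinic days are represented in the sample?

Consecutive selections differ by k = 13, so their clinic day numbers differ by 13 mod 10 = 3.
gcd(13, 10) = 1, so the sample visits 10/1 = 10 distinct residues mod 10.
Start 4 is clinic day 4; the clinic days hit are 1, 2, 3, 4, 5, 6, 7, 8, 9, 10.

10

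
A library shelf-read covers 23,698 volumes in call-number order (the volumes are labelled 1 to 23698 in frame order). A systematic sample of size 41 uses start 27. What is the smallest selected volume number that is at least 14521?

k = 23698/41 = 578
Steps past start: ⌈(14521 − 27)/578⌉ = ⌈14494/578⌉ = 26
Selected volume: 27 + 26×578 = 15055

15055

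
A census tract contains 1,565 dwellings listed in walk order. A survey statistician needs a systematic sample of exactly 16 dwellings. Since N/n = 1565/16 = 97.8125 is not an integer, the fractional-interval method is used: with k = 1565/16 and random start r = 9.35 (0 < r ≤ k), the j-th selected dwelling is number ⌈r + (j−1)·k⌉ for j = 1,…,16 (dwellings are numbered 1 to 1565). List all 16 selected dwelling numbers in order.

j=1: r + 0k = 9.35 → ⌈·⌉ = 10
j=2: r + 1k = 107.1625 → ⌈·⌉ = 108
j=3: r + 2k = 204.975 → ⌈·⌉ = 205
j=4: r + 3k = 302.7875 → ⌈·⌉ = 303
j=5: r + 4k = 400.6 → ⌈·⌉ = 401
j=6: r + 5k = 498.4125 → ⌈·⌉ = 499
j=7: r + 6k = 596.225 → ⌈·⌉ = 597
j=8: r + 7k = 694.0375 → ⌈·⌉ = 695
j=9: r + 8k = 791.85 → ⌈·⌉ = 792
j=10: r + 9k = 889.6625 → ⌈·⌉ = 890
j=11: r + 10k = 987.475 → ⌈·⌉ = 988
j=12: r + 11k = 1085.2875 → ⌈·⌉ = 1086
j=13: r + 12k = 1183.1 → ⌈·⌉ = 1184
j=14: r + 13k = 1280.9125 → ⌈·⌉ = 1281
j=15: r + 14k = 1378.725 → ⌈·⌉ = 1379
j=16: r + 15k = 1476.5375 → ⌈·⌉ = 1477

10, 108, 205, 303, 401, 499, 597, 695, 792, 890, 988, 1086, 1184, 1281, 1379, 1477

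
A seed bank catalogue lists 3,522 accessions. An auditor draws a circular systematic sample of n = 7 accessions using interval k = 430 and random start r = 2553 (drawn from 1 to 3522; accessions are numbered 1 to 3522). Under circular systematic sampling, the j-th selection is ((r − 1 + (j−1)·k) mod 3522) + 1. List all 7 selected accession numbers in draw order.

Selection 1: 2553
Selection 2: 2553 + 430 = 2983
Selection 3: 2983 + 430 = 3413
Selection 4: 3413 + 430 = 3843 → 3843 − 3522 = 321
Selection 5: 321 + 430 = 751
Selection 6: 751 + 430 = 1181
Selection 7: 1181 + 430 = 1611

2553, 2983, 3413, 321, 751, 1181, 1611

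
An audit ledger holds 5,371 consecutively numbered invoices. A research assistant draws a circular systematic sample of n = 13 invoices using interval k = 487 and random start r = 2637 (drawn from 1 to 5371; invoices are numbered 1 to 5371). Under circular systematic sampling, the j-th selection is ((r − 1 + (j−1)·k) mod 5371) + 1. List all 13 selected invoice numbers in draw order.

Selection 1: 2637
Selection 2: 2637 + 487 = 3124
Selection 3: 3124 + 487 = 3611
Selection 4: 3611 + 487 = 4098
Selection 5: 4098 + 487 = 4585
Selection 6: 4585 + 487 = 5072
Selection 7: 5072 + 487 = 5559 → 5559 − 5371 = 188
Selection 8: 188 + 487 = 675
Selection 9: 675 + 487 = 1162
Selection 10: 1162 + 487 = 1649
Selection 11: 1649 + 487 = 2136
Selection 12: 2136 + 487 = 2623
Selection 13: 2623 + 487 = 3110

2637, 3124, 3611, 4098, 4585, 5072, 188, 675, 1162, 1649, 2136, 2623, 3110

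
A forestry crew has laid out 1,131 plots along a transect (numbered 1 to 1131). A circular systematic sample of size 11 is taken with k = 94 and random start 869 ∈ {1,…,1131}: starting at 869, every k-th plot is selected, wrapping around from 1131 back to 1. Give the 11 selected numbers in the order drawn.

Selection 1: 869
Selection 2: 869 + 94 = 963
Selection 3: 963 + 94 = 1057
Selection 4: 1057 + 94 = 1151 → 1151 − 1131 = 20
Selection 5: 20 + 94 = 114
Selection 6: 114 + 94 = 208
Selection 7: 208 + 94 = 302
Selection 8: 302 + 94 = 396
Selection 9: 396 + 94 = 490
Selection 10: 490 + 94 = 584
Selection 11: 584 + 94 = 678

869, 963, 1057, 20, 114, 208, 302, 396, 490, 584, 678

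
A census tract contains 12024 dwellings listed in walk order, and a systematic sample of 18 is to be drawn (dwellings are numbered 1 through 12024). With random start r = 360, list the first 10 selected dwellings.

360, 1028, 1696, 2364, 3032, 3700, 4368, 5036, 5704, 6372

k = N/n = 12024/18 = 668
dwelling 1: 360
dwelling 2: 360 + 668 = 1028
dwelling 3: 1028 + 668 = 1696
dwelling 4: 1696 + 668 = 2364
dwelling 5: 2364 + 668 = 3032
dwelling 6: 3032 + 668 = 3700
dwelling 7: 3700 + 668 = 4368
dwelling 8: 4368 + 668 = 5036
dwelling 9: 5036 + 668 = 5704
dwelling 10: 5704 + 668 = 6372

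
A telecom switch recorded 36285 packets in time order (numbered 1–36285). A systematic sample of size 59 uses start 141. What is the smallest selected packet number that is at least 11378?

11826

k = 36285/59 = 615
Steps past start: ⌈(11378 − 141)/615⌉ = ⌈11237/615⌉ = 19
Selected packet: 141 + 19×615 = 11826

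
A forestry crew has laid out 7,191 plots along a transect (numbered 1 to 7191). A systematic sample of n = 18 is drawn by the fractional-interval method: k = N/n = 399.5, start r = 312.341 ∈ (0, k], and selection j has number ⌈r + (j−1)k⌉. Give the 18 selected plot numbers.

j=1: r + 0k = 312.341 → ⌈·⌉ = 313
j=2: r + 1k = 711.841 → ⌈·⌉ = 712
j=3: r + 2k = 1111.341 → ⌈·⌉ = 1112
j=4: r + 3k = 1510.841 → ⌈·⌉ = 1511
j=5: r + 4k = 1910.341 → ⌈·⌉ = 1911
j=6: r + 5k = 2309.841 → ⌈·⌉ = 2310
j=7: r + 6k = 2709.341 → ⌈·⌉ = 2710
j=8: r + 7k = 3108.841 → ⌈·⌉ = 3109
j=9: r + 8k = 3508.341 → ⌈·⌉ = 3509
j=10: r + 9k = 3907.841 → ⌈·⌉ = 3908
j=11: r + 10k = 4307.341 → ⌈·⌉ = 4308
j=12: r + 11k = 4706.841 → ⌈·⌉ = 4707
j=13: r + 12k = 5106.341 → ⌈·⌉ = 5107
j=14: r + 13k = 5505.841 → ⌈·⌉ = 5506
j=15: r + 14k = 5905.341 → ⌈·⌉ = 5906
j=16: r + 15k = 6304.841 → ⌈·⌉ = 6305
j=17: r + 16k = 6704.341 → ⌈·⌉ = 6705
j=18: r + 17k = 7103.841 → ⌈·⌉ = 7104

313, 712, 1112, 1511, 1911, 2310, 2710, 3109, 3509, 3908, 4308, 4707, 5107, 5506, 5906, 6305, 6705, 7104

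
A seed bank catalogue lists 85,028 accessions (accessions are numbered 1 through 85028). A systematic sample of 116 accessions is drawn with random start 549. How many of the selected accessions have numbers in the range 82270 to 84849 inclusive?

4

k = 85028/116 = 733
First selection ≥ 82270: 549 + ⌈(82270−549)/733⌉·733 = 549 + 112×733 = 82645
Last selection ≤ 84849: 549 + ⌊(84849−549)/733⌋·733 = 549 + 115×733 = 84844
Count = 115 − 112 + 1 = 4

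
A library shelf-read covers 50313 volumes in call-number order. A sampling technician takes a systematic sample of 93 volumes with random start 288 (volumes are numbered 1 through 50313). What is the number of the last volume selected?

k = 50313/93 = 541
93rd selection = r + (93−1)·k = 288 + 92×541 = 288 + 49772 = 50060

50060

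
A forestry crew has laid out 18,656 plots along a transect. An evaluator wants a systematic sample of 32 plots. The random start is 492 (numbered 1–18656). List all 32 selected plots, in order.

k = N/n = 18656/32 = 583
plot 1: 492
plot 2: 492 + 583 = 1075
plot 3: 1075 + 583 = 1658
plot 4: 1658 + 583 = 2241
plot 5: 2241 + 583 = 2824
plot 6: 2824 + 583 = 3407
plot 7: 3407 + 583 = 3990
plot 8: 3990 + 583 = 4573
plot 9: 4573 + 583 = 5156
plot 10: 5156 + 583 = 5739
plot 11: 5739 + 583 = 6322
plot 12: 6322 + 583 = 6905
plot 13: 6905 + 583 = 7488
plot 14: 7488 + 583 = 8071
plot 15: 8071 + 583 = 8654
plot 16: 8654 + 583 = 9237
plot 17: 9237 + 583 = 9820
plot 18: 9820 + 583 = 10403
plot 19: 10403 + 583 = 10986
plot 20: 10986 + 583 = 11569
plot 21: 11569 + 583 = 12152
plot 22: 12152 + 583 = 12735
plot 23: 12735 + 583 = 13318
plot 24: 13318 + 583 = 13901
plot 25: 13901 + 583 = 14484
plot 26: 14484 + 583 = 15067
plot 27: 15067 + 583 = 15650
plot 28: 15650 + 583 = 16233
plot 29: 16233 + 583 = 16816
plot 30: 16816 + 583 = 17399
plot 31: 17399 + 583 = 17982
plot 32: 17982 + 583 = 18565

492, 1075, 1658, 2241, 2824, 3407, 3990, 4573, 5156, 5739, 6322, 6905, 7488, 8071, 8654, 9237, 9820, 10403, 10986, 11569, 12152, 12735, 13318, 13901, 14484, 15067, 15650, 16233, 16816, 17399, 17982, 18565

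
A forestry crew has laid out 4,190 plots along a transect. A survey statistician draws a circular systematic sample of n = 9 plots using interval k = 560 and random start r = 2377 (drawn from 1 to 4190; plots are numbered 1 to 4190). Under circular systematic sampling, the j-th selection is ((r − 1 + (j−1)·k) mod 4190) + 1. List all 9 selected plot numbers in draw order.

2377, 2937, 3497, 4057, 427, 987, 1547, 2107, 2667

Selection 1: 2377
Selection 2: 2377 + 560 = 2937
Selection 3: 2937 + 560 = 3497
Selection 4: 3497 + 560 = 4057
Selection 5: 4057 + 560 = 4617 → 4617 − 4190 = 427
Selection 6: 427 + 560 = 987
Selection 7: 987 + 560 = 1547
Selection 8: 1547 + 560 = 2107
Selection 9: 2107 + 560 = 2667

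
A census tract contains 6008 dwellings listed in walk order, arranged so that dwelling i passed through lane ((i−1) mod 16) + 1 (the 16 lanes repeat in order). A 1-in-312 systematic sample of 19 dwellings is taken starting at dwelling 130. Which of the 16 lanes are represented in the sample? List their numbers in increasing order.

2, 10

Consecutive selections differ by k = 312, so their lane numbers differ by 312 mod 16 = 8.
gcd(312, 16) = 8, so the sample visits 16/8 = 2 distinct residues mod 16.
Start 130 is lane 2; the lanes hit are 2, 10.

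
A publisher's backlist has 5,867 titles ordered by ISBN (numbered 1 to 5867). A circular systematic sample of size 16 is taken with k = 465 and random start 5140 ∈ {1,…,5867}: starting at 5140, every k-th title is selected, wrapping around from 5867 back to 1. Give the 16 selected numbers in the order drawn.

5140, 5605, 203, 668, 1133, 1598, 2063, 2528, 2993, 3458, 3923, 4388, 4853, 5318, 5783, 381

Selection 1: 5140
Selection 2: 5140 + 465 = 5605
Selection 3: 5605 + 465 = 6070 → 6070 − 5867 = 203
Selection 4: 203 + 465 = 668
Selection 5: 668 + 465 = 1133
Selection 6: 1133 + 465 = 1598
Selection 7: 1598 + 465 = 2063
Selection 8: 2063 + 465 = 2528
Selection 9: 2528 + 465 = 2993
Selection 10: 2993 + 465 = 3458
Selection 11: 3458 + 465 = 3923
Selection 12: 3923 + 465 = 4388
Selection 13: 4388 + 465 = 4853
Selection 14: 4853 + 465 = 5318
Selection 15: 5318 + 465 = 5783
Selection 16: 5783 + 465 = 6248 → 6248 − 5867 = 381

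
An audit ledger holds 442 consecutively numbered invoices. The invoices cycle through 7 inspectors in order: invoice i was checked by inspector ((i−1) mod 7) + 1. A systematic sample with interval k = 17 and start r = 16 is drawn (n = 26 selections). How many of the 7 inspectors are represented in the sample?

Consecutive selections differ by k = 17, so their inspector numbers differ by 17 mod 7 = 3.
gcd(17, 7) = 1, so the sample visits 7/1 = 7 distinct residues mod 7.
Start 16 is inspector 2; the inspectors hit are 1, 2, 3, 4, 5, 6, 7.

7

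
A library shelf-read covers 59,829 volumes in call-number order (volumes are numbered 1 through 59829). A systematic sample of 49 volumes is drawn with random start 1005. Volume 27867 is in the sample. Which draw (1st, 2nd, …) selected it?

k = 59829/49 = 1221
position = (27867 − 1005)/1221 + 1 = 26862/1221 + 1 = 22 + 1 = 23

23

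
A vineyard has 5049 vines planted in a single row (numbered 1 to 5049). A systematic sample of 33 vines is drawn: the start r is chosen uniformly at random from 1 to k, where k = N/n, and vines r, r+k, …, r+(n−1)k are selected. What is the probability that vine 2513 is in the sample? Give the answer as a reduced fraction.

1/153

k = 5049/33 = 153.
Vine 2513 is selected iff r ≡ 2513 (mod 153); exactly one such r in {1,…,153}.
Inclusion probability = 1/153.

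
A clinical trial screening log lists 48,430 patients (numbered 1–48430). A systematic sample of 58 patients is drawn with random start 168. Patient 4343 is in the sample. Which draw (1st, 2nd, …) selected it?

k = 48430/58 = 835
position = (4343 − 168)/835 + 1 = 4175/835 + 1 = 5 + 1 = 6

6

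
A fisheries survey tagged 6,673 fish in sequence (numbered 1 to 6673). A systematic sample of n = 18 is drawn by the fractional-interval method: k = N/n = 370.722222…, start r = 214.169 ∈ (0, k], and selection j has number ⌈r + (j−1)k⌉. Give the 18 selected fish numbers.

215, 585, 956, 1327, 1698, 2068, 2439, 2810, 3180, 3551, 3922, 4293, 4663, 5034, 5405, 5776, 6146, 6517

j=1: r + 0k = 214.169 → ⌈·⌉ = 215
j=2: r + 1k = 584.891222… → ⌈·⌉ = 585
j=3: r + 2k = 955.613444… → ⌈·⌉ = 956
j=4: r + 3k = 1326.335666… → ⌈·⌉ = 1327
j=5: r + 4k = 1697.057888… → ⌈·⌉ = 1698
j=6: r + 5k = 2067.780111… → ⌈·⌉ = 2068
j=7: r + 6k = 2438.502333… → ⌈·⌉ = 2439
j=8: r + 7k = 2809.224555… → ⌈·⌉ = 2810
j=9: r + 8k = 3179.946777… → ⌈·⌉ = 3180
j=10: r + 9k = 3550.669 → ⌈·⌉ = 3551
j=11: r + 10k = 3921.391222… → ⌈·⌉ = 3922
j=12: r + 11k = 4292.113444… → ⌈·⌉ = 4293
j=13: r + 12k = 4662.835666… → ⌈·⌉ = 4663
j=14: r + 13k = 5033.557888… → ⌈·⌉ = 5034
j=15: r + 14k = 5404.280111… → ⌈·⌉ = 5405
j=16: r + 15k = 5775.002333… → ⌈·⌉ = 5776
j=17: r + 16k = 6145.724555… → ⌈·⌉ = 6146
j=18: r + 17k = 6516.446777… → ⌈·⌉ = 6517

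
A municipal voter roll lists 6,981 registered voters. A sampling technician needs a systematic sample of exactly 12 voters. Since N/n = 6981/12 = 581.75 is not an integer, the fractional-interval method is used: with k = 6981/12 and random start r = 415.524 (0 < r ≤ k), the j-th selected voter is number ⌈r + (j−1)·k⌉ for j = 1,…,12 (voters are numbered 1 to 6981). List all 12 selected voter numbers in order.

j=1: r + 0k = 415.524 → ⌈·⌉ = 416
j=2: r + 1k = 997.274 → ⌈·⌉ = 998
j=3: r + 2k = 1579.024 → ⌈·⌉ = 1580
j=4: r + 3k = 2160.774 → ⌈·⌉ = 2161
j=5: r + 4k = 2742.524 → ⌈·⌉ = 2743
j=6: r + 5k = 3324.274 → ⌈·⌉ = 3325
j=7: r + 6k = 3906.024 → ⌈·⌉ = 3907
j=8: r + 7k = 4487.774 → ⌈·⌉ = 4488
j=9: r + 8k = 5069.524 → ⌈·⌉ = 5070
j=10: r + 9k = 5651.274 → ⌈·⌉ = 5652
j=11: r + 10k = 6233.024 → ⌈·⌉ = 6234
j=12: r + 11k = 6814.774 → ⌈·⌉ = 6815

416, 998, 1580, 2161, 2743, 3325, 3907, 4488, 5070, 5652, 6234, 6815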